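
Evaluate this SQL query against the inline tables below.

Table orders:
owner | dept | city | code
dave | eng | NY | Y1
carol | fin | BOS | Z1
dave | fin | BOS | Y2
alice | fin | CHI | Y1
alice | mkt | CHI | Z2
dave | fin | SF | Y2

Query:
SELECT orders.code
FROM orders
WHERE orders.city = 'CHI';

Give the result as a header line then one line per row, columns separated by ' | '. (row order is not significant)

After WHERE (2 rows):
orders.owner | orders.dept | orders.city | orders.code
alice | fin | CHI | Y1
alice | mkt | CHI | Z2
After SELECT (2 rows):
orders.code
Y1
Z2

== RESULT ==
orders.code
Y1
Z2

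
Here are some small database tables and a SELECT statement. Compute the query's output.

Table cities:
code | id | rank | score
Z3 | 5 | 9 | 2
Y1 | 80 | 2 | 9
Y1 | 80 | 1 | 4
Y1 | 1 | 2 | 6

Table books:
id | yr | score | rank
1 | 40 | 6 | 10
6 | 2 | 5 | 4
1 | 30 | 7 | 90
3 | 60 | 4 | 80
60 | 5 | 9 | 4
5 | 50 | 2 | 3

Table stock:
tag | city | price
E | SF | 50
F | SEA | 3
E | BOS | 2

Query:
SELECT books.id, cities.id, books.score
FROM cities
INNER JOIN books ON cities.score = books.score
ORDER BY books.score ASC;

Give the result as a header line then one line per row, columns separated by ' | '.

After JOIN books (4 rows):
cities.code | cities.id | cities.rank | cities.score | books.id | books.yr | books.score | books.rank
Z3 | 5 | 9 | 2 | 5 | 50 | 2 | 3
Y1 | 80 | 2 | 9 | 60 | 5 | 9 | 4
Y1 | 80 | 1 | 4 | 3 | 60 | 4 | 80
Y1 | 1 | 2 | 6 | 1 | 40 | 6 | 10
After SELECT (4 rows):
books.id | cities.id | books.score
5 | 5 | 2
60 | 80 | 9
3 | 80 | 4
1 | 1 | 6
After ORDER BY (4 rows):
books.id | cities.id | books.score
5 | 5 | 2
3 | 80 | 4
1 | 1 | 6
60 | 80 | 9

== RESULT ==
books.id | cities.id | books.score
5 | 5 | 2
3 | 80 | 4
1 | 1 | 6
60 | 80 | 9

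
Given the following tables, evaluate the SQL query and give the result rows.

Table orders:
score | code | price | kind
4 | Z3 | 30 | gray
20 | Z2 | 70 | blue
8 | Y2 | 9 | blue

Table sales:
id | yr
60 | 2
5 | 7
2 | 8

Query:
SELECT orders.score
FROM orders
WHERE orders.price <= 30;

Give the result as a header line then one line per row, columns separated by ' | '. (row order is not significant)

== RESULT ==
orders.score
4
8

Derivation:
After WHERE (2 rows):
orders.score | orders.code | orders.price | orders.kind
4 | Z3 | 30 | gray
8 | Y2 | 9 | blue
After SELECT (2 rows):
orders.score
4
8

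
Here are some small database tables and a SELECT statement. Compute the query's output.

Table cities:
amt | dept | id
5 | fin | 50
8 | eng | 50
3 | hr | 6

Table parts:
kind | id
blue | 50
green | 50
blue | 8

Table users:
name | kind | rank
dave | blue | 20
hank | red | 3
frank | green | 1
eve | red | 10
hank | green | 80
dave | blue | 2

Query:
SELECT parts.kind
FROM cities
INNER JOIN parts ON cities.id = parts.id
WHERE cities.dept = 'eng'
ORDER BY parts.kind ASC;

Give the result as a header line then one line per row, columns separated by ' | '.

== RESULT ==
parts.kind
blue
green

Derivation:
After JOIN parts (4 rows):
cities.amt | cities.dept | cities.id | parts.kind | parts.id
5 | fin | 50 | blue | 50
5 | fin | 50 | green | 50
8 | eng | 50 | blue | 50
8 | eng | 50 | green | 50
After WHERE (2 rows):
cities.amt | cities.dept | cities.id | parts.kind | parts.id
8 | eng | 50 | blue | 50
8 | eng | 50 | green | 50
After SELECT (2 rows):
parts.kind
blue
green
After ORDER BY (2 rows):
parts.kind
blue
green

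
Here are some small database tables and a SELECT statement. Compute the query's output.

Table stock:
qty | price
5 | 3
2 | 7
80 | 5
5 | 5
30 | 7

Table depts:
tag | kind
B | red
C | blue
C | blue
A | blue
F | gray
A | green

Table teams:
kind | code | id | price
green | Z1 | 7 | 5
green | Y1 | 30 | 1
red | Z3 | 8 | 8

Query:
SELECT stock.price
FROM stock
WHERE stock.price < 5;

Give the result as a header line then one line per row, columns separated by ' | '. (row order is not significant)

After WHERE (1 rows):
stock.qty | stock.price
5 | 3
After SELECT (1 rows):
stock.price
3

== RESULT ==
stock.price
3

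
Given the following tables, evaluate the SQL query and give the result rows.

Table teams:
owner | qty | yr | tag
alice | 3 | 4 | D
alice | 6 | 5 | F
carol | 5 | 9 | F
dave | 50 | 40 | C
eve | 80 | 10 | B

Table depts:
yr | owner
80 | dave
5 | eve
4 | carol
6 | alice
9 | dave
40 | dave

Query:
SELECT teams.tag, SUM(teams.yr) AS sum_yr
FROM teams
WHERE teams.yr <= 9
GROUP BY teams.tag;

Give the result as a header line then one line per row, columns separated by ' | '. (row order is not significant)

After WHERE (3 rows):
teams.owner | teams.qty | teams.yr | teams.tag
alice | 3 | 4 | D
alice | 6 | 5 | F
carol | 5 | 9 | F
After GROUP BY (2 rows):
teams.tag | sum_yr
D | 4
F | 14

== RESULT ==
teams.tag | sum_yr
D | 4
F | 14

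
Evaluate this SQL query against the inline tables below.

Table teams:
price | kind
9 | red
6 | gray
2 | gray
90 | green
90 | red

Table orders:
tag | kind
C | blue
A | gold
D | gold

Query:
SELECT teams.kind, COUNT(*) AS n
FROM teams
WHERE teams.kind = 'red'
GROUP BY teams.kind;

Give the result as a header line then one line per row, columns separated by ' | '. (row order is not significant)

After WHERE (2 rows):
teams.price | teams.kind
9 | red
90 | red
After GROUP BY (1 rows):
teams.kind | n
red | 2

== RESULT ==
teams.kind | n
red | 2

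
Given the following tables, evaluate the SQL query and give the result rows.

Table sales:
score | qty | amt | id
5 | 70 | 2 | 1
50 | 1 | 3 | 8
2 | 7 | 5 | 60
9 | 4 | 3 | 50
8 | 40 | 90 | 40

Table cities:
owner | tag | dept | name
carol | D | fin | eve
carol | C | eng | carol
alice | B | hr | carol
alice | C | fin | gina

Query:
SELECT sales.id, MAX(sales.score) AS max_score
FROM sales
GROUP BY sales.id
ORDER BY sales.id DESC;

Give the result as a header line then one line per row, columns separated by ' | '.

After GROUP BY (5 rows):
sales.id | max_score
1 | 5
8 | 50
60 | 2
50 | 9
40 | 8
After ORDER BY (5 rows):
sales.id | max_score
60 | 2
50 | 9
40 | 8
8 | 50
1 | 5

== RESULT ==
sales.id | max_score
60 | 2
50 | 9
40 | 8
8 | 50
1 | 5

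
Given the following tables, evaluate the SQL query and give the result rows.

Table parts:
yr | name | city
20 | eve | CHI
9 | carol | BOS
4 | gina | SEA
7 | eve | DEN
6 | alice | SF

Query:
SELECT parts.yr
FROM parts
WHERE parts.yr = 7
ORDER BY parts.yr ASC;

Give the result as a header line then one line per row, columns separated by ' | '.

== RESULT ==
parts.yr
7

Derivation:
After WHERE (1 rows):
parts.yr | parts.name | parts.city
7 | eve | DEN
After SELECT (1 rows):
parts.yr
7
After ORDER BY (1 rows):
parts.yr
7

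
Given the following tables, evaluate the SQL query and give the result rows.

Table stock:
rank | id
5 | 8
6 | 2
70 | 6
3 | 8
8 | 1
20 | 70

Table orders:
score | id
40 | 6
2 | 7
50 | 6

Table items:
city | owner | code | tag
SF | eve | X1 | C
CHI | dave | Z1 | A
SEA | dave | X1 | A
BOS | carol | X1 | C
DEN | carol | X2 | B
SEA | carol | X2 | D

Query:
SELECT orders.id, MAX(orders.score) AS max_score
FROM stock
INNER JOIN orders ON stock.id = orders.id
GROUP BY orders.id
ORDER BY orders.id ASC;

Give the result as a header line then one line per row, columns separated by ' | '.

== RESULT ==
orders.id | max_score
6 | 50

Derivation:
After JOIN orders (2 rows):
stock.rank | stock.id | orders.score | orders.id
70 | 6 | 40 | 6
70 | 6 | 50 | 6
After GROUP BY (1 rows):
orders.id | max_score
6 | 50
After ORDER BY (1 rows):
orders.id | max_score
6 | 50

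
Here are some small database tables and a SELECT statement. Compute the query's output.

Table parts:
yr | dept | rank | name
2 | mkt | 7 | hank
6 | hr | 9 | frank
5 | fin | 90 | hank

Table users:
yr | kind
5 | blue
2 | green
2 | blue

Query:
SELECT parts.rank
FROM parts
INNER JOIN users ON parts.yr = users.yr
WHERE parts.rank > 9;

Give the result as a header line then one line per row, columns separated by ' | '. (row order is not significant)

After JOIN users (3 rows):
parts.yr | parts.dept | parts.rank | parts.name | users.yr | users.kind
2 | mkt | 7 | hank | 2 | green
2 | mkt | 7 | hank | 2 | blue
5 | fin | 90 | hank | 5 | blue
After WHERE (1 rows):
parts.yr | parts.dept | parts.rank | parts.name | users.yr | users.kind
5 | fin | 90 | hank | 5 | blue
After SELECT (1 rows):
parts.rank
90

== RESULT ==
parts.rank
90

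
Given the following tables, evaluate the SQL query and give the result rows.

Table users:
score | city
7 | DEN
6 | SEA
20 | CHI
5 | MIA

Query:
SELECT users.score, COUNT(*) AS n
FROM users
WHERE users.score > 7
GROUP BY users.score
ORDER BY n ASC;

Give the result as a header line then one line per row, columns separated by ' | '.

== RESULT ==
users.score | n
20 | 1

Derivation:
After WHERE (1 rows):
users.score | users.city
20 | CHI
After GROUP BY (1 rows):
users.score | n
20 | 1
After ORDER BY (1 rows):
users.score | n
20 | 1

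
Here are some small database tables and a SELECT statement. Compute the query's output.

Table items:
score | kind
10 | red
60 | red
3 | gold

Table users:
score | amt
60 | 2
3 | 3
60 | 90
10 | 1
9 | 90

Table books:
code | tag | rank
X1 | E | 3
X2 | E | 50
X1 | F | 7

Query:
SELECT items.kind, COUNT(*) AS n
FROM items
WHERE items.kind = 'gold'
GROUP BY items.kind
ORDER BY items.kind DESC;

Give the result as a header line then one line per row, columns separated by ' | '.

After WHERE (1 rows):
items.score | items.kind
3 | gold
After GROUP BY (1 rows):
items.kind | n
gold | 1
After ORDER BY (1 rows):
items.kind | n
gold | 1

== RESULT ==
items.kind | n
gold | 1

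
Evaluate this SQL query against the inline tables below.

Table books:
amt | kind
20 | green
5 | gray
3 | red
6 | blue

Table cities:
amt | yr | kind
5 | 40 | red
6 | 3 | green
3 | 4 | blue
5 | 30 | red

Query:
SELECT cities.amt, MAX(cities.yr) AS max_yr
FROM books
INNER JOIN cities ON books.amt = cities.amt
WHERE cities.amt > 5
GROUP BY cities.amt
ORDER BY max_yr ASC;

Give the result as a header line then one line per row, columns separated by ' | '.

== RESULT ==
cities.amt | max_yr
6 | 3

Derivation:
After JOIN cities (4 rows):
books.amt | books.kind | cities.amt | cities.yr | cities.kind
5 | gray | 5 | 40 | red
5 | gray | 5 | 30 | red
3 | red | 3 | 4 | blue
6 | blue | 6 | 3 | green
After WHERE (1 rows):
books.amt | books.kind | cities.amt | cities.yr | cities.kind
6 | blue | 6 | 3 | green
After GROUP BY (1 rows):
cities.amt | max_yr
6 | 3
After ORDER BY (1 rows):
cities.amt | max_yr
6 | 3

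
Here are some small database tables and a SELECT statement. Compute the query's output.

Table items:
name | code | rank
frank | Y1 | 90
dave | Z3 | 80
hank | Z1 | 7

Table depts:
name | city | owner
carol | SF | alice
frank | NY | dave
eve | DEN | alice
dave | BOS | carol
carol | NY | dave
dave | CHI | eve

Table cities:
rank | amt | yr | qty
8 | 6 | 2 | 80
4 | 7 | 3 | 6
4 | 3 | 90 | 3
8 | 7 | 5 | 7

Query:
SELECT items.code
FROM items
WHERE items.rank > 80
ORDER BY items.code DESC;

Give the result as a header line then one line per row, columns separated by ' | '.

After WHERE (1 rows):
items.name | items.code | items.rank
frank | Y1 | 90
After SELECT (1 rows):
items.code
Y1
After ORDER BY (1 rows):
items.code
Y1

== RESULT ==
items.code
Y1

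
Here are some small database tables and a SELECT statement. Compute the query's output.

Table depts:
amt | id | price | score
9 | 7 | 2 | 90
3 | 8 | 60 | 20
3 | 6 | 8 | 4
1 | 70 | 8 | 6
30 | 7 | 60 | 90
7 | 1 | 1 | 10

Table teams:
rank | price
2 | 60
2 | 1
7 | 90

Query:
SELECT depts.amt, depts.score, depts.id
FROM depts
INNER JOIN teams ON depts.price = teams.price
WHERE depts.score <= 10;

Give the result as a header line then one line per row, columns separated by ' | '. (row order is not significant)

== RESULT ==
depts.amt | depts.score | depts.id
7 | 10 | 1

Derivation:
After JOIN teams (3 rows):
depts.amt | depts.id | depts.price | depts.score | teams.rank | teams.price
3 | 8 | 60 | 20 | 2 | 60
30 | 7 | 60 | 90 | 2 | 60
7 | 1 | 1 | 10 | 2 | 1
After WHERE (1 rows):
depts.amt | depts.id | depts.price | depts.score | teams.rank | teams.price
7 | 1 | 1 | 10 | 2 | 1
After SELECT (1 rows):
depts.amt | depts.score | depts.id
7 | 10 | 1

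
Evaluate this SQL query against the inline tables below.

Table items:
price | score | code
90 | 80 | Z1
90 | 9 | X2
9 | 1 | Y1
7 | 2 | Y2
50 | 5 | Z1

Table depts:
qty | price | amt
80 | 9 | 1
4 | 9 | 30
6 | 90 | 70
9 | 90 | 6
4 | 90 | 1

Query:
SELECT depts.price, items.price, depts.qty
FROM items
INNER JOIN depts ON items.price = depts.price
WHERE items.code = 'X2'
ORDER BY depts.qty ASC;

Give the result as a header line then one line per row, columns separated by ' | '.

After JOIN depts (8 rows):
items.price | items.score | items.code | depts.qty | depts.price | depts.amt
90 | 80 | Z1 | 6 | 90 | 70
90 | 80 | Z1 | 9 | 90 | 6
90 | 80 | Z1 | 4 | 90 | 1
90 | 9 | X2 | 6 | 90 | 70
90 | 9 | X2 | 9 | 90 | 6
90 | 9 | X2 | 4 | 90 | 1
9 | 1 | Y1 | 80 | 9 | 1
9 | 1 | Y1 | 4 | 9 | 30
After WHERE (3 rows):
items.price | items.score | items.code | depts.qty | depts.price | depts.amt
90 | 9 | X2 | 6 | 90 | 70
90 | 9 | X2 | 9 | 90 | 6
90 | 9 | X2 | 4 | 90 | 1
After SELECT (3 rows):
depts.price | items.price | depts.qty
90 | 90 | 6
90 | 90 | 9
90 | 90 | 4
After ORDER BY (3 rows):
depts.price | items.price | depts.qty
90 | 90 | 4
90 | 90 | 6
90 | 90 | 9

== RESULT ==
depts.price | items.price | depts.qty
90 | 90 | 4
90 | 90 | 6
90 | 90 | 9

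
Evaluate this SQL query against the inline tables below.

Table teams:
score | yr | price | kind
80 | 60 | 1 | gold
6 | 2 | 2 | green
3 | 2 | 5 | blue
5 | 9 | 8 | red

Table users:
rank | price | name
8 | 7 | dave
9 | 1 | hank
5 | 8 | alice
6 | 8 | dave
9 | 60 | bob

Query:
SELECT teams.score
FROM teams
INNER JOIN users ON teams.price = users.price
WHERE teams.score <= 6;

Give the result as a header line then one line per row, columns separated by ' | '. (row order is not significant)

After JOIN users (3 rows):
teams.score | teams.yr | teams.price | teams.kind | users.rank | users.price | users.name
80 | 60 | 1 | gold | 9 | 1 | hank
5 | 9 | 8 | red | 5 | 8 | alice
5 | 9 | 8 | red | 6 | 8 | dave
After WHERE (2 rows):
teams.score | teams.yr | teams.price | teams.kind | users.rank | users.price | users.name
5 | 9 | 8 | red | 5 | 8 | alice
5 | 9 | 8 | red | 6 | 8 | dave
After SELECT (2 rows):
teams.score
5
5

== RESULT ==
teams.score
5
5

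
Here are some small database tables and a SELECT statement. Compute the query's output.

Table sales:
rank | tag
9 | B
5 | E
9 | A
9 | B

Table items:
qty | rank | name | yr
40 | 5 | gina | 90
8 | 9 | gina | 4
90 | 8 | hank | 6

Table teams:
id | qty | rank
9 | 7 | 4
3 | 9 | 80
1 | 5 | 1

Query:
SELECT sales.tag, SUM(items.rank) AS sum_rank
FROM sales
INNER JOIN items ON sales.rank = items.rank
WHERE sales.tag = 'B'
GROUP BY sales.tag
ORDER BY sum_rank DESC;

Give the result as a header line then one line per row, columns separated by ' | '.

== RESULT ==
sales.tag | sum_rank
B | 18

Derivation:
After JOIN items (4 rows):
sales.rank | sales.tag | items.qty | items.rank | items.name | items.yr
9 | B | 8 | 9 | gina | 4
5 | E | 40 | 5 | gina | 90
9 | A | 8 | 9 | gina | 4
9 | B | 8 | 9 | gina | 4
After WHERE (2 rows):
sales.rank | sales.tag | items.qty | items.rank | items.name | items.yr
9 | B | 8 | 9 | gina | 4
9 | B | 8 | 9 | gina | 4
After GROUP BY (1 rows):
sales.tag | sum_rank
B | 18
After ORDER BY (1 rows):
sales.tag | sum_rank
B | 18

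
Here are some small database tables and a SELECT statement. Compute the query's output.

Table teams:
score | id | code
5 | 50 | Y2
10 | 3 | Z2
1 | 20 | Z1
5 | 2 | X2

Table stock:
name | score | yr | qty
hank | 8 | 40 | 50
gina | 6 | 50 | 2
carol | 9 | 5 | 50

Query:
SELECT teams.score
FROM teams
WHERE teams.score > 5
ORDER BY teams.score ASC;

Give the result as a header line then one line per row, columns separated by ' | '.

After WHERE (1 rows):
teams.score | teams.id | teams.code
10 | 3 | Z2
After SELECT (1 rows):
teams.score
10
After ORDER BY (1 rows):
teams.score
10

== RESULT ==
teams.score
10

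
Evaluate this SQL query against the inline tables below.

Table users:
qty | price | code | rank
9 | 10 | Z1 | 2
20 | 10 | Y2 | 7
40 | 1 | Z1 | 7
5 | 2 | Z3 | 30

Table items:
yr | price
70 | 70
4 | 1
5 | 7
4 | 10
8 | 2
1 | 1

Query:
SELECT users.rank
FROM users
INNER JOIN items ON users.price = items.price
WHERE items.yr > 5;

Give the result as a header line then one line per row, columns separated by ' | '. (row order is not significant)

== RESULT ==
users.rank
30

Derivation:
After JOIN items (5 rows):
users.qty | users.price | users.code | users.rank | items.yr | items.price
9 | 10 | Z1 | 2 | 4 | 10
20 | 10 | Y2 | 7 | 4 | 10
40 | 1 | Z1 | 7 | 4 | 1
40 | 1 | Z1 | 7 | 1 | 1
5 | 2 | Z3 | 30 | 8 | 2
After WHERE (1 rows):
users.qty | users.price | users.code | users.rank | items.yr | items.price
5 | 2 | Z3 | 30 | 8 | 2
After SELECT (1 rows):
users.rank
30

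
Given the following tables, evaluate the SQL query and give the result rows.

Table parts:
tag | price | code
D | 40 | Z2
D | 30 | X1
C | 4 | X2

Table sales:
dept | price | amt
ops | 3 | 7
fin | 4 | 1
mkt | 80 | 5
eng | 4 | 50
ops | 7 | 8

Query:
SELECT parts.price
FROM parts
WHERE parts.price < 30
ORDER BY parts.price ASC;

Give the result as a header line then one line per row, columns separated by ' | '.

== RESULT ==
parts.price
4

Derivation:
After WHERE (1 rows):
parts.tag | parts.price | parts.code
C | 4 | X2
After SELECT (1 rows):
parts.price
4
After ORDER BY (1 rows):
parts.price
4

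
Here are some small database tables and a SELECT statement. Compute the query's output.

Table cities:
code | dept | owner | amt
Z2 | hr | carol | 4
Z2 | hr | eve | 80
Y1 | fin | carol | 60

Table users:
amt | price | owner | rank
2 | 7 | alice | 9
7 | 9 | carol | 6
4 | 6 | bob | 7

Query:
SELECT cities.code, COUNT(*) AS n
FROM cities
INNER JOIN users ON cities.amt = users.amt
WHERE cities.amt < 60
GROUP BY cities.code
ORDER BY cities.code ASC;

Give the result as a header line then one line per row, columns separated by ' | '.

After JOIN users (1 rows):
cities.code | cities.dept | cities.owner | cities.amt | users.amt | users.price | users.owner | users.rank
Z2 | hr | carol | 4 | 4 | 6 | bob | 7
After WHERE (1 rows):
cities.code | cities.dept | cities.owner | cities.amt | users.amt | users.price | users.owner | users.rank
Z2 | hr | carol | 4 | 4 | 6 | bob | 7
After GROUP BY (1 rows):
cities.code | n
Z2 | 1
After ORDER BY (1 rows):
cities.code | n
Z2 | 1

== RESULT ==
cities.code | n
Z2 | 1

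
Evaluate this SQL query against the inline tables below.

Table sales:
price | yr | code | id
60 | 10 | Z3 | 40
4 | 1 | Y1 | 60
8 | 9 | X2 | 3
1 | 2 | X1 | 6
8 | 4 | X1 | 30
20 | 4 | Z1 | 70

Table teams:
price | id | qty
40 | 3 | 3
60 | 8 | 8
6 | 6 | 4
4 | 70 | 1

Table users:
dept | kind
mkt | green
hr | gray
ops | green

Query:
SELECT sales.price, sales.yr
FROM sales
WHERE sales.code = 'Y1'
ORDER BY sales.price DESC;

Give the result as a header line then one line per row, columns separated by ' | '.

== RESULT ==
sales.price | sales.yr
4 | 1

Derivation:
After WHERE (1 rows):
sales.price | sales.yr | sales.code | sales.id
4 | 1 | Y1 | 60
After SELECT (1 rows):
sales.price | sales.yr
4 | 1
After ORDER BY (1 rows):
sales.price | sales.yr
4 | 1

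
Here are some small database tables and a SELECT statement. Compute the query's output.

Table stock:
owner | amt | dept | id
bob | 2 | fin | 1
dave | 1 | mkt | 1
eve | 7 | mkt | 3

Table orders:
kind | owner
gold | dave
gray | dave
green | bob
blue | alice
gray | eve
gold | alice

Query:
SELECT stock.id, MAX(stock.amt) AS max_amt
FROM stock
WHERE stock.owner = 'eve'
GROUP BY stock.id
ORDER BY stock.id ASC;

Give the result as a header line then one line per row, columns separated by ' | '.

After WHERE (1 rows):
stock.owner | stock.amt | stock.dept | stock.id
eve | 7 | mkt | 3
After GROUP BY (1 rows):
stock.id | max_amt
3 | 7
After ORDER BY (1 rows):
stock.id | max_amt
3 | 7

== RESULT ==
stock.id | max_amt
3 | 7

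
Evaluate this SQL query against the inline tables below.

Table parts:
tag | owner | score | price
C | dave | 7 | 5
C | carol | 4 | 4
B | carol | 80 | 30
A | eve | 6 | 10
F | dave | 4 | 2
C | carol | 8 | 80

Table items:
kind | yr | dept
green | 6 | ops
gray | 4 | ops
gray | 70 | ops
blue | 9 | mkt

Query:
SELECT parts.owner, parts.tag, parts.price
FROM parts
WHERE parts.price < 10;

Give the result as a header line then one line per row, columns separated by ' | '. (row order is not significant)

After WHERE (3 rows):
parts.tag | parts.owner | parts.score | parts.price
C | dave | 7 | 5
C | carol | 4 | 4
F | dave | 4 | 2
After SELECT (3 rows):
parts.owner | parts.tag | parts.price
dave | C | 5
carol | C | 4
dave | F | 2

== RESULT ==
parts.owner | parts.tag | parts.price
dave | C | 5
carol | C | 4
dave | F | 2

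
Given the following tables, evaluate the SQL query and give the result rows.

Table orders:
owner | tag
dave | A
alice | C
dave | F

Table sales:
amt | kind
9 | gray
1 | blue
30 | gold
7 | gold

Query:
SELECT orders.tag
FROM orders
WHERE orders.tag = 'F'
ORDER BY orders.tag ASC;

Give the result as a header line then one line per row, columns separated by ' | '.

After WHERE (1 rows):
orders.owner | orders.tag
dave | F
After SELECT (1 rows):
orders.tag
F
After ORDER BY (1 rows):
orders.tag
F

== RESULT ==
orders.tag
F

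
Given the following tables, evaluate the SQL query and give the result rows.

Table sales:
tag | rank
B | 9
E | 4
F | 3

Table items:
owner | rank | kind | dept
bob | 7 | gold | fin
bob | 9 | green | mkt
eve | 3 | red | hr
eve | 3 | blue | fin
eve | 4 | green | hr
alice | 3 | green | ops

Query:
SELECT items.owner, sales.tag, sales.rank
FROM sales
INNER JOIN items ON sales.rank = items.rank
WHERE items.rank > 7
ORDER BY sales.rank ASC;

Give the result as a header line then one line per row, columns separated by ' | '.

After JOIN items (5 rows):
sales.tag | sales.rank | items.owner | items.rank | items.kind | items.dept
B | 9 | bob | 9 | green | mkt
E | 4 | eve | 4 | green | hr
F | 3 | eve | 3 | red | hr
F | 3 | eve | 3 | blue | fin
F | 3 | alice | 3 | green | ops
After WHERE (1 rows):
sales.tag | sales.rank | items.owner | items.rank | items.kind | items.dept
B | 9 | bob | 9 | green | mkt
After SELECT (1 rows):
items.owner | sales.tag | sales.rank
bob | B | 9
After ORDER BY (1 rows):
items.owner | sales.tag | sales.rank
bob | B | 9

== RESULT ==
items.owner | sales.tag | sales.rank
bob | B | 9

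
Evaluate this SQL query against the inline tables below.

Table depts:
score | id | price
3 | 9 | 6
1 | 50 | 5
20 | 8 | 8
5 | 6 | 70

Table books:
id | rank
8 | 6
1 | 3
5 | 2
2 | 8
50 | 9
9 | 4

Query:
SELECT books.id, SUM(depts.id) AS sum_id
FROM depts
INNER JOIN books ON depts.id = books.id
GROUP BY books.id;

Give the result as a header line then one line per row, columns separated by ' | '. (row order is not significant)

After JOIN books (3 rows):
depts.score | depts.id | depts.price | books.id | books.rank
3 | 9 | 6 | 9 | 4
1 | 50 | 5 | 50 | 9
20 | 8 | 8 | 8 | 6
After GROUP BY (3 rows):
books.id | sum_id
9 | 9
50 | 50
8 | 8

== RESULT ==
books.id | sum_id
9 | 9
50 | 50
8 | 8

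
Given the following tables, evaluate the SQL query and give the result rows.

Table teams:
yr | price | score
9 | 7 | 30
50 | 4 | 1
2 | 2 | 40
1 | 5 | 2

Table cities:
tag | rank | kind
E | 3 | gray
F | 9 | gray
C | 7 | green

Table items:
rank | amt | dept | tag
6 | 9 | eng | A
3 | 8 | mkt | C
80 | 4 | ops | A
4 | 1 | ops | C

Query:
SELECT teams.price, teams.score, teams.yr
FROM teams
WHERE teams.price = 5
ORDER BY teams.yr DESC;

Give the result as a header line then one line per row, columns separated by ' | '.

After WHERE (1 rows):
teams.yr | teams.price | teams.score
1 | 5 | 2
After SELECT (1 rows):
teams.price | teams.score | teams.yr
5 | 2 | 1
After ORDER BY (1 rows):
teams.price | teams.score | teams.yr
5 | 2 | 1

== RESULT ==
teams.price | teams.score | teams.yr
5 | 2 | 1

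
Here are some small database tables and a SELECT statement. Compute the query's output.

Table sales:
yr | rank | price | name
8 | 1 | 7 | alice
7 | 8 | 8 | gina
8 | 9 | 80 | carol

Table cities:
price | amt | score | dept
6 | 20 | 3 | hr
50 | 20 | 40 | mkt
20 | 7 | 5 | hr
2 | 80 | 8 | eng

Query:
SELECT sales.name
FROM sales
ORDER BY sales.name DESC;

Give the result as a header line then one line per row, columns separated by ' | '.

== RESULT ==
sales.name
gina
carol
alice

Derivation:
After SELECT (3 rows):
sales.name
alice
gina
carol
After ORDER BY (3 rows):
sales.name
gina
carol
alice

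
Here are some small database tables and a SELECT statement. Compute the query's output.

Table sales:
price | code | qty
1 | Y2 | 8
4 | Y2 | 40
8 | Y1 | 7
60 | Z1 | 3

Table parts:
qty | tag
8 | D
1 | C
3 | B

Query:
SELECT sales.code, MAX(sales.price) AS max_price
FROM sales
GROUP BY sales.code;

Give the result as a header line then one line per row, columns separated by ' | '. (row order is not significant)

After GROUP BY (3 rows):
sales.code | max_price
Y2 | 4
Y1 | 8
Z1 | 60

== RESULT ==
sales.code | max_price
Y2 | 4
Y1 | 8
Z1 | 60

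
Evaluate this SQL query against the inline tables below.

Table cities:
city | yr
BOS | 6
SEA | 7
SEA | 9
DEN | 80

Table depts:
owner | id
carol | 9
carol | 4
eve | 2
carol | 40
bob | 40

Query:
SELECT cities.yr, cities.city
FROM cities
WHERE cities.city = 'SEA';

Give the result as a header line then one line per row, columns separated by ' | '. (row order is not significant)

== RESULT ==
cities.yr | cities.city
7 | SEA
9 | SEA

Derivation:
After WHERE (2 rows):
cities.city | cities.yr
SEA | 7
SEA | 9
After SELECT (2 rows):
cities.yr | cities.city
7 | SEA
9 | SEA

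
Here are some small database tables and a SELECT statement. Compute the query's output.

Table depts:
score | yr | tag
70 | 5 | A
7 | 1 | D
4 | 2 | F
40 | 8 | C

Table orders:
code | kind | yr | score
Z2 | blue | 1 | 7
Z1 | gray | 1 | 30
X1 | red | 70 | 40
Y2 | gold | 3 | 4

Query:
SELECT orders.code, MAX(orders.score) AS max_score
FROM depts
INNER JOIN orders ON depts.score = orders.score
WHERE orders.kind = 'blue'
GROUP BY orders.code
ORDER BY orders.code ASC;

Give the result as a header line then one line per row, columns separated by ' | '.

After JOIN orders (3 rows):
depts.score | depts.yr | depts.tag | orders.code | orders.kind | orders.yr | orders.score
7 | 1 | D | Z2 | blue | 1 | 7
4 | 2 | F | Y2 | gold | 3 | 4
40 | 8 | C | X1 | red | 70 | 40
After WHERE (1 rows):
depts.score | depts.yr | depts.tag | orders.code | orders.kind | orders.yr | orders.score
7 | 1 | D | Z2 | blue | 1 | 7
After GROUP BY (1 rows):
orders.code | max_score
Z2 | 7
After ORDER BY (1 rows):
orders.code | max_score
Z2 | 7

== RESULT ==
orders.code | max_score
Z2 | 7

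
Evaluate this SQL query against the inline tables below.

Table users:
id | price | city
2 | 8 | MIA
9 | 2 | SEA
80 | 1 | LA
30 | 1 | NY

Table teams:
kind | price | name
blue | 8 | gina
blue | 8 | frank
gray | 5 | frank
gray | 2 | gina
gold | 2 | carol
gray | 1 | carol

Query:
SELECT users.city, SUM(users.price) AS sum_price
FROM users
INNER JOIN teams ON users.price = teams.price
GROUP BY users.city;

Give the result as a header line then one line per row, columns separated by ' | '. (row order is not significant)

== RESULT ==
users.city | sum_price
MIA | 16
SEA | 4
LA | 1
NY | 1

Derivation:
After JOIN teams (6 rows):
users.id | users.price | users.city | teams.kind | teams.price | teams.name
2 | 8 | MIA | blue | 8 | gina
2 | 8 | MIA | blue | 8 | frank
9 | 2 | SEA | gray | 2 | gina
9 | 2 | SEA | gold | 2 | carol
80 | 1 | LA | gray | 1 | carol
30 | 1 | NY | gray | 1 | carol
After GROUP BY (4 rows):
users.city | sum_price
MIA | 16
SEA | 4
LA | 1
NY | 1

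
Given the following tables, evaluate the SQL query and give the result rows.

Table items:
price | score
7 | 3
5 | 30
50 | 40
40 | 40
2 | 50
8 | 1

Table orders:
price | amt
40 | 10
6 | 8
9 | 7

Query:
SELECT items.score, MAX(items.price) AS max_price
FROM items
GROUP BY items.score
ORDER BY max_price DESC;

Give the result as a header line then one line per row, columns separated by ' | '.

== RESULT ==
items.score | max_price
40 | 50
1 | 8
3 | 7
30 | 5
50 | 2

Derivation:
After GROUP BY (5 rows):
items.score | max_price
3 | 7
30 | 5
40 | 50
50 | 2
1 | 8
After ORDER BY (5 rows):
items.score | max_price
40 | 50
1 | 8
3 | 7
30 | 5
50 | 2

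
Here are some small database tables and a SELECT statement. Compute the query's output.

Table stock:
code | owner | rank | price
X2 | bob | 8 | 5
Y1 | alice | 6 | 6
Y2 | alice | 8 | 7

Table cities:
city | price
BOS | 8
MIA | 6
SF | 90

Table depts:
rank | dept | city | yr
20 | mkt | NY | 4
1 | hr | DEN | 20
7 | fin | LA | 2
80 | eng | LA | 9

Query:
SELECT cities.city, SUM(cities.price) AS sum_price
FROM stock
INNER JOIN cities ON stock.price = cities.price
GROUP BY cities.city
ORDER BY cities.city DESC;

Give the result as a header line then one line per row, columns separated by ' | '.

== RESULT ==
cities.city | sum_price
MIA | 6

Derivation:
After JOIN cities (1 rows):
stock.code | stock.owner | stock.rank | stock.price | cities.city | cities.price
Y1 | alice | 6 | 6 | MIA | 6
After GROUP BY (1 rows):
cities.city | sum_price
MIA | 6
After ORDER BY (1 rows):
cities.city | sum_price
MIA | 6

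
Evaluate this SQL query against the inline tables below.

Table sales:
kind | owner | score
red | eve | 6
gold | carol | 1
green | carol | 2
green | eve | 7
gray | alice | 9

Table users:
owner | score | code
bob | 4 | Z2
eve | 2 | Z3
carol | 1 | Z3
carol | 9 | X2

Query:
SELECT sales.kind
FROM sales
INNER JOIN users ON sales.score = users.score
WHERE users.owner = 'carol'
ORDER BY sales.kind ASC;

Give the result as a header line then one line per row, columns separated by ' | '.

After JOIN users (3 rows):
sales.kind | sales.owner | sales.score | users.owner | users.score | users.code
gold | carol | 1 | carol | 1 | Z3
green | carol | 2 | eve | 2 | Z3
gray | alice | 9 | carol | 9 | X2
After WHERE (2 rows):
sales.kind | sales.owner | sales.score | users.owner | users.score | users.code
gold | carol | 1 | carol | 1 | Z3
gray | alice | 9 | carol | 9 | X2
After SELECT (2 rows):
sales.kind
gold
gray
After ORDER BY (2 rows):
sales.kind
gold
gray

== RESULT ==
sales.kind
gold
gray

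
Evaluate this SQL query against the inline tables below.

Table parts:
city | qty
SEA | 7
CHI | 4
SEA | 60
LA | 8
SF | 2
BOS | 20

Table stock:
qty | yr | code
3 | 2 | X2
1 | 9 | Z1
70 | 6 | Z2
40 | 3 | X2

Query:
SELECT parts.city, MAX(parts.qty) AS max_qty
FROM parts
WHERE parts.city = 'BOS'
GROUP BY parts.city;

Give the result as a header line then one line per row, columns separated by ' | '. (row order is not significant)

After WHERE (1 rows):
parts.city | parts.qty
BOS | 20
After GROUP BY (1 rows):
parts.city | max_qty
BOS | 20

== RESULT ==
parts.city | max_qty
BOS | 20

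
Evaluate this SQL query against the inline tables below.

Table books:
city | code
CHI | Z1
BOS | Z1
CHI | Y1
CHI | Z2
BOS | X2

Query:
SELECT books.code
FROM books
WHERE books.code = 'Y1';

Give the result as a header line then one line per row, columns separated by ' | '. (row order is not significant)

After WHERE (1 rows):
books.city | books.code
CHI | Y1
After SELECT (1 rows):
books.code
Y1

== RESULT ==
books.code
Y1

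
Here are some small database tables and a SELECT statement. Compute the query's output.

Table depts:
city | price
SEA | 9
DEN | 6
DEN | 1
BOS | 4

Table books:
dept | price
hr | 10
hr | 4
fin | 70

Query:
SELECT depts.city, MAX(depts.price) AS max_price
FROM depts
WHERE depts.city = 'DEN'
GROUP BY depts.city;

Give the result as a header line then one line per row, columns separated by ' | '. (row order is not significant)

After WHERE (2 rows):
depts.city | depts.price
DEN | 6
DEN | 1
After GROUP BY (1 rows):
depts.city | max_price
DEN | 6

== RESULT ==
depts.city | max_price
DEN | 6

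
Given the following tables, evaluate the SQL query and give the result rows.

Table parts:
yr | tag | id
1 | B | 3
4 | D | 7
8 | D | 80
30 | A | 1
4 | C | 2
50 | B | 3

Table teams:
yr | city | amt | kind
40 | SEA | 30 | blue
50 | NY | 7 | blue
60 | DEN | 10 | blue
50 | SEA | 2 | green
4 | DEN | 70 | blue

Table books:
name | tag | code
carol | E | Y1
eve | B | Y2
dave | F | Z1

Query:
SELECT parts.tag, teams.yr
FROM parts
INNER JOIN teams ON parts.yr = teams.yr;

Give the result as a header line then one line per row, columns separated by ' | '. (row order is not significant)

== RESULT ==
parts.tag | teams.yr
D | 4
C | 4
B | 50
B | 50

Derivation:
After JOIN teams (4 rows):
parts.yr | parts.tag | parts.id | teams.yr | teams.city | teams.amt | teams.kind
4 | D | 7 | 4 | DEN | 70 | blue
4 | C | 2 | 4 | DEN | 70 | blue
50 | B | 3 | 50 | NY | 7 | blue
50 | B | 3 | 50 | SEA | 2 | green
After SELECT (4 rows):
parts.tag | teams.yr
D | 4
C | 4
B | 50
B | 50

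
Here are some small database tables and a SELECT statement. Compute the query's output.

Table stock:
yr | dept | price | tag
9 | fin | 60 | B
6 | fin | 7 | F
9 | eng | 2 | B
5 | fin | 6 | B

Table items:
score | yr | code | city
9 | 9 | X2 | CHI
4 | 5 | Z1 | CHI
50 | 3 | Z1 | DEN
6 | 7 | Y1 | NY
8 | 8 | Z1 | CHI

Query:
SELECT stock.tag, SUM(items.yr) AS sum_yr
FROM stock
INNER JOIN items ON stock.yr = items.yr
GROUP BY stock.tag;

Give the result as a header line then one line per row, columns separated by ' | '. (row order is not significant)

== RESULT ==
stock.tag | sum_yr
B | 23

Derivation:
After JOIN items (3 rows):
stock.yr | stock.dept | stock.price | stock.tag | items.score | items.yr | items.code | items.city
9 | fin | 60 | B | 9 | 9 | X2 | CHI
9 | eng | 2 | B | 9 | 9 | X2 | CHI
5 | fin | 6 | B | 4 | 5 | Z1 | CHI
After GROUP BY (1 rows):
stock.tag | sum_yr
B | 23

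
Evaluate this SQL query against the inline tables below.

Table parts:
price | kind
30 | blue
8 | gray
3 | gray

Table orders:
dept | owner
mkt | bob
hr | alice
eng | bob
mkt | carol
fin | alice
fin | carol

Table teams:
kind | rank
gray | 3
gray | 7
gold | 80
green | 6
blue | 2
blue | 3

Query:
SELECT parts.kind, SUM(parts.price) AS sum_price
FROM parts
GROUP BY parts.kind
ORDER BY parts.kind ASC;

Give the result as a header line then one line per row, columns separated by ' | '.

== RESULT ==
parts.kind | sum_price
blue | 30
gray | 11

Derivation:
After GROUP BY (2 rows):
parts.kind | sum_price
blue | 30
gray | 11
After ORDER BY (2 rows):
parts.kind | sum_price
blue | 30
gray | 11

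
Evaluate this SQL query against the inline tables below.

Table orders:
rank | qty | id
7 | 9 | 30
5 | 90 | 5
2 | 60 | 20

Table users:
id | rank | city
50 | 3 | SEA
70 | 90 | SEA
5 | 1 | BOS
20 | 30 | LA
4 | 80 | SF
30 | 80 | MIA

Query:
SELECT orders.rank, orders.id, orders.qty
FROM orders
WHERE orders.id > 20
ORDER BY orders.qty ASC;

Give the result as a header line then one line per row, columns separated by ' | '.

After WHERE (1 rows):
orders.rank | orders.qty | orders.id
7 | 9 | 30
After SELECT (1 rows):
orders.rank | orders.id | orders.qty
7 | 30 | 9
After ORDER BY (1 rows):
orders.rank | orders.id | orders.qty
7 | 30 | 9

== RESULT ==
orders.rank | orders.id | orders.qty
7 | 30 | 9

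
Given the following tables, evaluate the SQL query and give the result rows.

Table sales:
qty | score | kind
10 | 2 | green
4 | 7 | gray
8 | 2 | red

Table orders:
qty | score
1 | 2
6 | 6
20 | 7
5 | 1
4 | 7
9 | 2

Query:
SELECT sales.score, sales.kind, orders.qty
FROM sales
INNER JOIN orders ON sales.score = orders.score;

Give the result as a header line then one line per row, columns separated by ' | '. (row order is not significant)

== RESULT ==
sales.score | sales.kind | orders.qty
2 | green | 1
2 | green | 9
7 | gray | 20
7 | gray | 4
2 | red | 1
2 | red | 9

Derivation:
After JOIN orders (6 rows):
sales.qty | sales.score | sales.kind | orders.qty | orders.score
10 | 2 | green | 1 | 2
10 | 2 | green | 9 | 2
4 | 7 | gray | 20 | 7
4 | 7 | gray | 4 | 7
8 | 2 | red | 1 | 2
8 | 2 | red | 9 | 2
After SELECT (6 rows):
sales.score | sales.kind | orders.qty
2 | green | 1
2 | green | 9
7 | gray | 20
7 | gray | 4
2 | red | 1
2 | red | 9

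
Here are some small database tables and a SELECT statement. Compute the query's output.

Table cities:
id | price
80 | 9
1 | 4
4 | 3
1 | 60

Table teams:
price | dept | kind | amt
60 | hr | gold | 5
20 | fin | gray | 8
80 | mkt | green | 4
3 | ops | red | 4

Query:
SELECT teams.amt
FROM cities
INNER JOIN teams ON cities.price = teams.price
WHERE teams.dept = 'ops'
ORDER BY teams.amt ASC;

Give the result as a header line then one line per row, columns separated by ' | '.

After JOIN teams (2 rows):
cities.id | cities.price | teams.price | teams.dept | teams.kind | teams.amt
4 | 3 | 3 | ops | red | 4
1 | 60 | 60 | hr | gold | 5
After WHERE (1 rows):
cities.id | cities.price | teams.price | teams.dept | teams.kind | teams.amt
4 | 3 | 3 | ops | red | 4
After SELECT (1 rows):
teams.amt
4
After ORDER BY (1 rows):
teams.amt
4

== RESULT ==
teams.amt
4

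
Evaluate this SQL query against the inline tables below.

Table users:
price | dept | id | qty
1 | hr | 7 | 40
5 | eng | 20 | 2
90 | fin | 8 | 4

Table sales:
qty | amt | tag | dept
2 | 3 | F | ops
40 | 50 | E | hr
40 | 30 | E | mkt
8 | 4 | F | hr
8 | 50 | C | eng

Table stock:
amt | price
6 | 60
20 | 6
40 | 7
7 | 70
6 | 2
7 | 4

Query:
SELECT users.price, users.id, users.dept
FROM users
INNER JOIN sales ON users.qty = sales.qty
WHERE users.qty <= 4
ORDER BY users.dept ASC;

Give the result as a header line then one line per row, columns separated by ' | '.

After JOIN sales (3 rows):
users.price | users.dept | users.id | users.qty | sales.qty | sales.amt | sales.tag | sales.dept
1 | hr | 7 | 40 | 40 | 50 | E | hr
1 | hr | 7 | 40 | 40 | 30 | E | mkt
5 | eng | 20 | 2 | 2 | 3 | F | ops
After WHERE (1 rows):
users.price | users.dept | users.id | users.qty | sales.qty | sales.amt | sales.tag | sales.dept
5 | eng | 20 | 2 | 2 | 3 | F | ops
After SELECT (1 rows):
users.price | users.id | users.dept
5 | 20 | eng
After ORDER BY (1 rows):
users.price | users.id | users.dept
5 | 20 | eng

== RESULT ==
users.price | users.id | users.dept
5 | 20 | eng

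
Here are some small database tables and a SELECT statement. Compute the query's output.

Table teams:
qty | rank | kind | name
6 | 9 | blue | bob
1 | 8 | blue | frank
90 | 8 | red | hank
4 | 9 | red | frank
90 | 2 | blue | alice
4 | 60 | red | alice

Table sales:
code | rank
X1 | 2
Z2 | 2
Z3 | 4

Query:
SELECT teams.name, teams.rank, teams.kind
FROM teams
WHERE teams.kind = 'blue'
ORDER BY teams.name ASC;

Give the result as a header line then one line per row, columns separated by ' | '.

== RESULT ==
teams.name | teams.rank | teams.kind
alice | 2 | blue
bob | 9 | blue
frank | 8 | blue

Derivation:
After WHERE (3 rows):
teams.qty | teams.rank | teams.kind | teams.name
6 | 9 | blue | bob
1 | 8 | blue | frank
90 | 2 | blue | alice
After SELECT (3 rows):
teams.name | teams.rank | teams.kind
bob | 9 | blue
frank | 8 | blue
alice | 2 | blue
After ORDER BY (3 rows):
teams.name | teams.rank | teams.kind
alice | 2 | blue
bob | 9 | blue
frank | 8 | blue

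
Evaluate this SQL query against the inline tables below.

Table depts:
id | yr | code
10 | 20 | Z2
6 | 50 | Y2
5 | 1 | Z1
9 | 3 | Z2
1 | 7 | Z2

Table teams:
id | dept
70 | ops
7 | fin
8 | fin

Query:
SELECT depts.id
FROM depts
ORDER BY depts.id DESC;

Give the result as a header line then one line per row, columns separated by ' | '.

After SELECT (5 rows):
depts.id
10
6
5
9
1
After ORDER BY (5 rows):
depts.id
10
9
6
5
1

== RESULT ==
depts.id
10
9
6
5
1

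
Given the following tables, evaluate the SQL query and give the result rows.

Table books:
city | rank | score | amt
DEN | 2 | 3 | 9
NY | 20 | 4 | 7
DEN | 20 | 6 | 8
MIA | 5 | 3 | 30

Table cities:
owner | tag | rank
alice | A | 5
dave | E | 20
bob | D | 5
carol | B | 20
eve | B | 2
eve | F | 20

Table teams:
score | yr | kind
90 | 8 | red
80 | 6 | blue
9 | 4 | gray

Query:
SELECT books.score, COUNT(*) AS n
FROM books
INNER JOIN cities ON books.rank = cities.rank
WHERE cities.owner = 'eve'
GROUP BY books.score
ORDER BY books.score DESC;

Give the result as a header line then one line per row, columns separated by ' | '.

After JOIN cities (9 rows):
books.city | books.rank | books.score | books.amt | cities.owner | cities.tag | cities.rank
DEN | 2 | 3 | 9 | eve | B | 2
NY | 20 | 4 | 7 | dave | E | 20
NY | 20 | 4 | 7 | carol | B | 20
NY | 20 | 4 | 7 | eve | F | 20
DEN | 20 | 6 | 8 | dave | E | 20
DEN | 20 | 6 | 8 | carol | B | 20
DEN | 20 | 6 | 8 | eve | F | 20
MIA | 5 | 3 | 30 | alice | A | 5
MIA | 5 | 3 | 30 | bob | D | 5
After WHERE (3 rows):
books.city | books.rank | books.score | books.amt | cities.owner | cities.tag | cities.rank
DEN | 2 | 3 | 9 | eve | B | 2
NY | 20 | 4 | 7 | eve | F | 20
DEN | 20 | 6 | 8 | eve | F | 20
After GROUP BY (3 rows):
books.score | n
3 | 1
4 | 1
6 | 1
After ORDER BY (3 rows):
books.score | n
6 | 1
4 | 1
3 | 1

== RESULT ==
books.score | n
6 | 1
4 | 1
3 | 1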